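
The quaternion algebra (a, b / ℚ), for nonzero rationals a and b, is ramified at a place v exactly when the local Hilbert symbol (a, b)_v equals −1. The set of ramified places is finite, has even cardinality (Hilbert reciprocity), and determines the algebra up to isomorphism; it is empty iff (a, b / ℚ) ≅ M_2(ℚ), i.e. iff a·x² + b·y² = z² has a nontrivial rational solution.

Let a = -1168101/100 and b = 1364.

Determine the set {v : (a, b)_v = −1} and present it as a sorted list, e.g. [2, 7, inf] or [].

[3, 11, 19, 23]

(a, b) ≡ (-14421, 341) mod (ℚ^×)²; places V = {2, 3, 5, 11, 19, 23, 31, ∞}.
(a,b)_3: α=5, u≡2; β=0, v≡2 (mod 3); (2|3)=-1, (2|3)=-1; sign (−1)^0·-1^0·-1^5 = -1.
(a,b)_5: α=-2, u≡1; β=0, v≡4 (mod 5); (1|5)=+1, (4|5)=+1; sign (−1)^0·+1^0·+1^-2 = +1.
(a,b)_∞: sgn(-14421)=−, sgn(341)=+, so +1.
(a,b)_11: α=1, u≡3; β=1, v≡3 (mod 11); (3|11)=+1, (3|11)=+1; sign (−1)^1·+1^1·+1^1 = -1.
(a,b)_2: α=-2, β=2; u≡3, v≡5 (mod 8); ε(u)ε(v)=1·0, αω(v)=-2·1, βω(u)=2·1; sum ≡ 0  ⇒  +1.
(a,b)_31: α=0, u≡28; β=1, v≡13 (mod 31); (28|31)=+1, (13|31)=-1; sign (−1)^0·+1^1·-1^0 = +1.
(a,b)_19: α=1, u≡1; β=0, v≡15 (mod 19); (1|19)=+1, (15|19)=-1; sign (−1)^0·+1^0·-1^1 = -1.
(a,b)_23: α=1, u≡14; β=0, v≡7 (mod 23); (14|23)=-1, (7|23)=-1; sign (−1)^0·-1^0·-1^1 = -1.
|Ram(-14421, 341)| = 4, even; anisotropic at {3, 11, 19, 23}.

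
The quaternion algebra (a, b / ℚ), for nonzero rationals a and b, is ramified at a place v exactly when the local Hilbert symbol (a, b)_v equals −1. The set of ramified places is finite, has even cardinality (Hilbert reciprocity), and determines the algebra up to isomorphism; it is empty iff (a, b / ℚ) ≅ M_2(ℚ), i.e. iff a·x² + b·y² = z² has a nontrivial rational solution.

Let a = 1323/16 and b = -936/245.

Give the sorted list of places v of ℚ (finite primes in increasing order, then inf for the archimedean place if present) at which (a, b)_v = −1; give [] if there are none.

[3, 5]

Mod squares: a ≡ 3, b ≡ -130. Check v ∈ {∞, 2, 3, 5, 7, 13}.
v=3: a=3^3·(≡1), b=3^2·(≡2) mod 3; (1|3)=+1, (2|3)=-1; (−1)^{3·2·1}·(+1)^2·(-1)^3 = -1.
v=7: a=7^2·(≡3), b=7^-2·(≡6) mod 7; (3|7)=-1, (6|7)=-1; (−1)^{2·-2·3}·(-1)^-2·(-1)^2 = +1.
v=∞: 3 > 0 and -130 < 0  ⇒  (a,b)_∞ = +1.
v=2: v_2(a)=-4, v_2(b)=3; units ≡ 3, 7 (mod 8); ε·ε+αω+βω = 1·1+-4·0+3·1 ≡ 0  ⇒  (a,b)_2 = +1.
v=5: a=5^0·(≡3), b=5^-1·(≡1) mod 5; (3|5)=-1, (1|5)=+1; (−1)^{0·-1·2}·(-1)^-1·(+1)^0 = -1.
v=13: a=13^0·(≡12), b=13^1·(≡10) mod 13; (12|13)=+1, (10|13)=+1; (−1)^{0·1·6}·(+1)^1·(+1)^0 = +1.
(3, -130 / ℚ) ramifies at {3, 5}: a division algebra.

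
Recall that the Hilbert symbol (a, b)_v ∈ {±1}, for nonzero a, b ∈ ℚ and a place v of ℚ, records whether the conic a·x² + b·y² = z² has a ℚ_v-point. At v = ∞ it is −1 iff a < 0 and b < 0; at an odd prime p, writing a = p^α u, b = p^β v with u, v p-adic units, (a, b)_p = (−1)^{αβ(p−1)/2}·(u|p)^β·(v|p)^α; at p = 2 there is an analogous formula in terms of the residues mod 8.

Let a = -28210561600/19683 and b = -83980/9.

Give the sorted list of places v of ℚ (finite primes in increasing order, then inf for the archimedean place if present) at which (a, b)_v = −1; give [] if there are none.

[3, 5, 17, inf]

Mod squares: a ≡ -3, b ≡ -20995. Check v ∈ {∞, 2, 3, 5, 13, 17, 19}.
v=5: a=5^2·(≡2), b=5^1·(≡1) mod 5; (2|5)=-1, (1|5)=+1; (−1)^{2·1·2}·(-1)^1·(+1)^2 = -1.
v=∞: -3 < 0 and -20995 < 0  ⇒  (a,b)_∞ = -1.
v=2: v_2(a)=6, v_2(b)=2; units ≡ 5, 5 (mod 8); ε·ε+αω+βω = 0·0+6·1+2·1 ≡ 0  ⇒  (a,b)_2 = +1.
v=13: a=13^2·(≡9), b=13^1·(≡3) mod 13; (9|13)=+1, (3|13)=+1; (−1)^{2·1·6}·(+1)^1·(+1)^2 = +1.
v=3: a=3^-9·(≡2), b=3^-2·(≡2) mod 3; (2|3)=-1, (2|3)=-1; (−1)^{-9·-2·1}·(-1)^-2·(-1)^-9 = -1.
v=17: a=17^2·(≡3), b=17^1·(≡14) mod 17; (3|17)=-1, (14|17)=-1; (−1)^{2·1·8}·(-1)^1·(-1)^2 = -1.
v=19: a=19^2·(≡6), b=19^1·(≡5) mod 19; (6|19)=+1, (5|19)=+1; (−1)^{2·1·9}·(+1)^1·(+1)^2 = +1.
(-3, -20995 / ℚ) ramifies at {3, 5, 17, ∞}: a division algebra.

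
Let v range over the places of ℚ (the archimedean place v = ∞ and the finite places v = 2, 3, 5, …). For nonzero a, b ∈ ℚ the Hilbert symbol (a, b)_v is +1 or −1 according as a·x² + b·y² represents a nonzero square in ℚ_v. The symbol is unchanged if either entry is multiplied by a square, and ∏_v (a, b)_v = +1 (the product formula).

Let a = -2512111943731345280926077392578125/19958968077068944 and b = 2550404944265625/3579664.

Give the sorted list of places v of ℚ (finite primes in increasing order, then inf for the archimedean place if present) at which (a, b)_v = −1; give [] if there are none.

Mod squares: a ≡ -1653, b ≡ 59737. Check v ∈ {∞, 2, 3, 5, 7, 11, 17, 19, 23, 29, 31, 37, 41, 43, 47}.
v=2: v_2(a)=-4, v_2(b)=-4; units ≡ 3, 1 (mod 8); ε·ε+αω+βω = 1·0+-4·0+-4·1 ≡ 0  ⇒  (a,b)_2 = +1.
v=5: a=5^12·(≡3), b=5^6·(≡2) mod 5; (3|5)=-1, (2|5)=-1; (−1)^{12·6·2}·(-1)^6·(-1)^12 = +1.
v=47: a=47^4·(≡38), b=47^1·(≡3) mod 47; (38|47)=-1, (3|47)=+1; (−1)^{4·1·23}·(-1)^1·(+1)^4 = -1.
v=41: a=41^2·(≡26), b=41^1·(≡35) mod 41; (26|41)=-1, (35|41)=-1; (−1)^{2·1·20}·(-1)^1·(-1)^2 = -1.
v=∞: -1653 < 0 and 59737 > 0  ⇒  (a,b)_∞ = +1.
v=19: a=19^3·(≡2), b=19^2·(≡7) mod 19; (2|19)=-1, (7|19)=+1; (−1)^{3·2·9}·(-1)^2·(+1)^3 = +1.
v=11: a=11^-4·(≡10), b=11^-2·(≡8) mod 11; (10|11)=-1, (8|11)=-1; (−1)^{-4·-2·5}·(-1)^-2·(-1)^-4 = +1.
v=43: a=43^0·(≡36), b=43^-2·(≡11) mod 43; (36|43)=+1, (11|43)=+1; (−1)^{0·-2·21}·(+1)^-2·(+1)^0 = +1.
v=29: a=29^3·(≡16), b=29^2·(≡27) mod 29; (16|29)=+1, (27|29)=-1; (−1)^{3·2·14}·(+1)^2·(-1)^3 = -1.
v=31: a=31^2·(≡11), b=31^1·(≡4) mod 31; (11|31)=-1, (4|31)=+1; (−1)^{2·1·15}·(-1)^1·(+1)^2 = -1.
v=7: a=7^-6·(≡3), b=7^0·(≡5) mod 7; (3|7)=-1, (5|7)=-1; (−1)^{-6·0·3}·(-1)^0·(-1)^-6 = +1.
v=23: a=23^-2·(≡12), b=23^0·(≡12) mod 23; (12|23)=+1, (12|23)=+1; (−1)^{-2·0·11}·(+1)^0·(+1)^-2 = +1.
v=37: a=37^-2·(≡4), b=37^0·(≡8) mod 37; (4|37)=+1, (8|37)=-1; (−1)^{-2·0·18}·(+1)^0·(-1)^-2 = +1.
v=17: a=17^2·(≡8), b=17^0·(≡13) mod 17; (8|17)=+1, (13|17)=+1; (−1)^{2·0·8}·(+1)^0·(+1)^2 = +1.
v=3: a=3^3·(≡1), b=3^2·(≡1) mod 3; (1|3)=+1, (1|3)=+1; (−1)^{3·2·1}·(+1)^2·(+1)^3 = +1.
Ram(-1653, 59737) = {29, 31, 41, 47}; no ℚ_29-point on the conic.

[29, 31, 41, 47]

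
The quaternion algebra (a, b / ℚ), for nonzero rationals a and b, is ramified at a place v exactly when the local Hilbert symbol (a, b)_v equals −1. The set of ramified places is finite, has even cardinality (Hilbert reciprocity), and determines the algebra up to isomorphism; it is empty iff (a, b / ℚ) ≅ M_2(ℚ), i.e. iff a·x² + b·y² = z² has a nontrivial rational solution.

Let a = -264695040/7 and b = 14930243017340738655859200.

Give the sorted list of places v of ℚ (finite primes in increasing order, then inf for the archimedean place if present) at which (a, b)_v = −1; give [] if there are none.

[2, 5, 7, 23]

(a, b) ≡ (-89355, 1218) mod (ℚ^×)²; places V = {2, 3, 5, 7, 13, 23, 29, 37, ∞}.
(a,b)_29: α=0, u≡20; β=1, v≡16 (mod 29); (20|29)=+1, (16|29)=+1; sign (−1)^0·+1^1·+1^0 = +1.
(a,b)_5: α=1, u≡1; β=2, v≡3 (mod 5); (1|5)=+1, (3|5)=-1; sign (−1)^0·+1^2·-1^1 = -1.
(a,b)_3: α=5, u≡2; β=3, v≡1 (mod 3); (2|3)=-1, (1|3)=+1; sign (−1)^1·-1^3·+1^5 = +1.
(a,b)_13: α=0, u≡2; β=2, v≡10 (mod 13); (2|13)=-1, (10|13)=+1; sign (−1)^0·-1^2·+1^0 = +1.
(a,b)_2: α=8, β=9; u≡5, v≡1 (mod 8); ε(u)ε(v)=0·0, αω(v)=8·0, βω(u)=9·1; sum ≡ 1  ⇒  -1.
(a,b)_23: α=1, u≡1; β=4, v≡17 (mod 23); (1|23)=+1, (17|23)=-1; sign (−1)^0·+1^4·-1^1 = -1.
(a,b)_7: α=-1, u≡6; β=5, v≡5 (mod 7); (6|7)=-1, (5|7)=-1; sign (−1)^1·-1^5·-1^-1 = -1.
(a,b)_∞: sgn(-89355)=−, sgn(1218)=+, so +1.
(a,b)_37: α=1, u≡36; β=4, v≡1 (mod 37); (36|37)=+1, (1|37)=+1; sign (−1)^0·+1^4·+1^1 = +1.
|Ram(-89355, 1218)| = 4, even; anisotropic at {2, 5, 7, 23}.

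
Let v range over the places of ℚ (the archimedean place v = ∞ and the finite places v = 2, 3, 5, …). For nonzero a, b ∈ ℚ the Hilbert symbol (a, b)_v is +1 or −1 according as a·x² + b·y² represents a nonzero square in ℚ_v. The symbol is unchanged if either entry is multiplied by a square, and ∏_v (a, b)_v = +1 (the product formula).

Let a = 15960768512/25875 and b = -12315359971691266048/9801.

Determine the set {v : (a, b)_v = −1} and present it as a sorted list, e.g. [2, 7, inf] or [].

[5, 13]

(a, b) ≡ (28007330, -12673) mod (ℚ^×)²; places V = {2, 3, 5, 11, 13, 17, 19, 23, 29, ∞}.
(a,b)_11: α=0, u≡6; β=-2, v≡6 (mod 11); (6|11)=-1, (6|11)=-1; sign (−1)^0·-1^-2·-1^0 = +1.
(a,b)_29: α=1, u≡11; β=3, v≡2 (mod 29); (11|29)=-1, (2|29)=-1; sign (−1)^0·-1^3·-1^1 = +1.
(a,b)_23: α=-1, u≡11; β=1, v≡13 (mod 23); (11|23)=-1, (13|23)=+1; sign (−1)^1·-1^1·+1^-1 = +1.
(a,b)_∞: sgn(28007330)=+, sgn(-12673)=−, so +1.
(a,b)_2: α=17, β=16; u≡1, v≡7 (mod 8); ε(u)ε(v)=0·1, αω(v)=17·0, βω(u)=16·0; sum ≡ 0  ⇒  +1.
(a,b)_13: α=1, u≡11; β=2, v≡5 (mod 13); (11|13)=-1, (5|13)=-1; sign (−1)^0·-1^2·-1^1 = -1.
(a,b)_17: α=1, u≡12; β=2, v≡2 (mod 17); (12|17)=-1, (2|17)=+1; sign (−1)^0·-1^2·+1^1 = +1.
(a,b)_19: α=1, u≡18; β=3, v≡6 (mod 19); (18|19)=-1, (6|19)=+1; sign (−1)^1·-1^3·+1^1 = +1.
(a,b)_3: α=-2, u≡2; β=-4, v≡2 (mod 3); (2|3)=-1, (2|3)=-1; sign (−1)^0·-1^-4·-1^-2 = +1.
(a,b)_5: α=-3, u≡1; β=0, v≡2 (mod 5); (1|5)=+1, (2|5)=-1; sign (−1)^0·+1^0·-1^-3 = -1.
|Ram(28007330, -12673)| = 2, even; anisotropic at {5, 13}.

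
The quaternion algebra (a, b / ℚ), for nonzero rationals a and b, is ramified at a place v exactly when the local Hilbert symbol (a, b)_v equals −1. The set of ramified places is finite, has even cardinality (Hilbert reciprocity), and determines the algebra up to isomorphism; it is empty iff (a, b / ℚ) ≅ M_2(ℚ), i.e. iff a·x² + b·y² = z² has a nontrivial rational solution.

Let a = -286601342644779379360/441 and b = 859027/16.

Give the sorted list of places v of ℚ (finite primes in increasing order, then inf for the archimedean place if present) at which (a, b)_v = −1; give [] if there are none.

Mod squares: a ≡ -64090, b ≡ 5083. Check v ∈ {∞, 2, 3, 5, 7, 11, 13, 17, 23, 29}.
v=∞: -64090 < 0 and 5083 > 0  ⇒  (a,b)_∞ = +1.
v=5: a=5^1·(≡3), b=5^0·(≡2) mod 5; (3|5)=-1, (2|5)=-1; (−1)^{1·0·2}·(-1)^0·(-1)^1 = -1.
v=17: a=17^3·(≡15), b=17^1·(≡10) mod 17; (15|17)=+1, (10|17)=-1; (−1)^{3·1·8}·(+1)^1·(-1)^3 = -1.
v=11: a=11^2·(≡8), b=11^0·(≡3) mod 11; (8|11)=-1, (3|11)=+1; (−1)^{2·0·5}·(-1)^0·(+1)^2 = +1.
v=7: a=7^-2·(≡2), b=7^0·(≡4) mod 7; (2|7)=+1, (4|7)=+1; (−1)^{-2·0·3}·(+1)^0·(+1)^-2 = +1.
v=2: v_2(a)=5, v_2(b)=-4; units ≡ 3, 3 (mod 8); ε·ε+αω+βω = 1·1+5·1+-4·1 ≡ 0  ⇒  (a,b)_2 = +1.
v=29: a=29^1·(≡9), b=29^0·(≡12) mod 29; (9|29)=+1, (12|29)=-1; (−1)^{1·0·14}·(+1)^0·(-1)^1 = -1.
v=3: a=3^-2·(≡2), b=3^0·(≡1) mod 3; (2|3)=-1, (1|3)=+1; (−1)^{-2·0·1}·(-1)^0·(+1)^-2 = +1.
v=23: a=23^4·(≡21), b=23^1·(≡7) mod 23; (21|23)=-1, (7|23)=-1; (−1)^{4·1·11}·(-1)^1·(-1)^4 = -1.
v=13: a=13^5·(≡12), b=13^3·(≡9) mod 13; (12|13)=+1, (9|13)=+1; (−1)^{5·3·6}·(+1)^3·(+1)^5 = +1.
(-64090, 5083 / ℚ) ramifies at {5, 17, 23, 29}: a division algebra.

[5, 17, 23, 29]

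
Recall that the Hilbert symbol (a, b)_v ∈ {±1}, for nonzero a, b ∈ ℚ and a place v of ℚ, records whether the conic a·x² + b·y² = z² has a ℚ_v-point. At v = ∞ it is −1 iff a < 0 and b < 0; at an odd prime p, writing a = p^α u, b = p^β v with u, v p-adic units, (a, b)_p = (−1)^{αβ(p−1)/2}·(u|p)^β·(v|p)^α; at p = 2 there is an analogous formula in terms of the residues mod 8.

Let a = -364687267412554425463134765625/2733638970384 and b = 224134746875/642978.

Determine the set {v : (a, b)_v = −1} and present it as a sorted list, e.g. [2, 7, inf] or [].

[2, 5, 17, 31]

(a, b) ≡ (-290377, 1986790) mod (ℚ^×)²; places V = {2, 3, 5, 7, 13, 17, 19, 29, 31, ∞}.
(a,b)_13: α=2, u≡12; β=1, v≡8 (mod 13); (12|13)=+1, (8|13)=-1; sign (−1)^0·+1^1·-1^2 = +1.
(a,b)_17: α=3, u≡9; β=1, v≡10 (mod 17); (9|17)=+1, (10|17)=-1; sign (−1)^0·+1^1·-1^3 = -1.
(a,b)_3: α=-20, u≡2; β=-8, v≡1 (mod 3); (2|3)=-1, (1|3)=+1; sign (−1)^0·-1^-8·+1^-20 = +1.
(a,b)_7: α=-2, u≡1; β=-2, v≡1 (mod 7); (1|7)=+1, (1|7)=+1; sign (−1)^0·+1^-2·+1^-2 = +1.
(a,b)_∞: sgn(-290377)=−, sgn(1986790)=+, so +1.
(a,b)_19: α=5, u≡14; β=2, v≡17 (mod 19); (14|19)=-1, (17|19)=+1; sign (−1)^0·-1^2·+1^5 = +1.
(a,b)_5: α=12, u≡2; β=5, v≡3 (mod 5); (2|5)=-1, (3|5)=-1; sign (−1)^0·-1^5·-1^12 = -1.
(a,b)_29: α=3, u≡21; β=1, v≡26 (mod 29); (21|29)=-1, (26|29)=-1; sign (−1)^0·-1^1·-1^3 = +1.
(a,b)_31: α=3, u≡11; β=1, v≡22 (mod 31); (11|31)=-1, (22|31)=-1; sign (−1)^1·-1^1·-1^3 = -1.
(a,b)_2: α=-4, β=-1; u≡7, v≡3 (mod 8); ε(u)ε(v)=1·1, αω(v)=-4·1, βω(u)=-1·0; sum ≡ 1  ⇒  -1.
|Ram(-290377, 1986790)| = 4, even; anisotropic at {2, 5, 17, 31}.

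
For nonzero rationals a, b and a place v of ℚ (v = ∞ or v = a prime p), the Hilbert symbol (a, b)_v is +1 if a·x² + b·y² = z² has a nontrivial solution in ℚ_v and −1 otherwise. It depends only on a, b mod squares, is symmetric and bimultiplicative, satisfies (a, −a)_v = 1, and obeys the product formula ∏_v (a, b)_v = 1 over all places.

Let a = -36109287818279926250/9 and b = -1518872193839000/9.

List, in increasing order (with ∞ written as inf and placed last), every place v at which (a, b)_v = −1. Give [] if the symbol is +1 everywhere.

(a, b) ≡ (-2618, -41990) mod (ℚ^×)²; places V = {2, 3, 5, 7, 11, 13, 17, 19, ∞}.
(a,b)_11: α=3, u≡4; β=2, v≡6 (mod 11); (4|11)=+1, (6|11)=-1; sign (−1)^0·+1^2·-1^3 = -1.
(a,b)_17: α=1, u≡15; β=1, v≡14 (mod 17); (15|17)=+1, (14|17)=-1; sign (−1)^0·+1^1·-1^1 = -1.
(a,b)_2: α=1, β=3; u≡3, v≡5 (mod 8); ε(u)ε(v)=1·0, αω(v)=1·1, βω(u)=3·1; sum ≡ 0  ⇒  +1.
(a,b)_5: α=4, u≡2; β=3, v≡2 (mod 5); (2|5)=-1, (2|5)=-1; sign (−1)^0·-1^3·-1^4 = -1.
(a,b)_3: α=-2, u≡1; β=-2, v≡1 (mod 3); (1|3)=+1, (1|3)=+1; sign (−1)^0·+1^-2·+1^-2 = +1.
(a,b)_19: α=4, u≡7; β=3, v≡13 (mod 19); (7|19)=+1, (13|19)=-1; sign (−1)^0·+1^3·-1^4 = +1.
(a,b)_∞: sgn(-2618)=−, sgn(-41990)=−, so -1.
(a,b)_13: α=4, u≡8; β=3, v≡5 (mod 13); (8|13)=-1, (5|13)=-1; sign (−1)^0·-1^3·-1^4 = -1.
(a,b)_7: α=3, u≡2; β=2, v≡3 (mod 7); (2|7)=+1, (3|7)=-1; sign (−1)^0·+1^2·-1^3 = -1.
Ram(-2618, -41990) = {5, 7, 11, 13, 17, ∞}; no ℚ_5-point on the conic.

[5, 7, 11, 13, 17, inf]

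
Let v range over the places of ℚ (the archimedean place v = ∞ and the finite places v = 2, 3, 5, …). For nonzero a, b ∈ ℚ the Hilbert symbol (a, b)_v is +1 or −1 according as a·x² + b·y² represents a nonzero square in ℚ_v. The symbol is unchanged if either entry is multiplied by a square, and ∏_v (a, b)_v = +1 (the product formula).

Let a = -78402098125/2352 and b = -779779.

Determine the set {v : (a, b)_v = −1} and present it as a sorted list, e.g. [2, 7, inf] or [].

(a, b) ≡ (-711399, -779779) mod (ℚ^×)²; places V = {2, 3, 5, 7, 11, 13, 17, 19, 23, 29, 37, 41, ∞}.
(a,b)_2: α=-4, β=0; u≡1, v≡5 (mod 8); ε(u)ε(v)=0·0, αω(v)=-4·1, βω(u)=0·0; sum ≡ 0  ⇒  +1.
(a,b)_17: α=1, u≡12; β=0, v≡11 (mod 17); (12|17)=-1, (11|17)=-1; sign (−1)^0·-1^0·-1^1 = -1.
(a,b)_3: α=-1, u≡2; β=0, v≡2 (mod 3); (2|3)=-1, (2|3)=-1; sign (−1)^0·-1^0·-1^-1 = -1.
(a,b)_7: α=-2, u≡1; β=1, v≡1 (mod 7); (1|7)=+1, (1|7)=+1; sign (−1)^0·+1^1·+1^-2 = +1.
(a,b)_41: α=0, u≡39; β=1, v≡5 (mod 41); (39|41)=+1, (5|41)=+1; sign (−1)^0·+1^1·+1^0 = +1.
(a,b)_29: α=1, u≡18; β=0, v≡2 (mod 29); (18|29)=-1, (2|29)=-1; sign (−1)^0·-1^0·-1^1 = -1.
(a,b)_23: α=2, u≡21; β=0, v≡13 (mod 23); (21|23)=-1, (13|23)=+1; sign (−1)^0·-1^0·+1^2 = +1.
(a,b)_5: α=4, u≡4; β=0, v≡1 (mod 5); (4|5)=+1, (1|5)=+1; sign (−1)^0·+1^0·+1^4 = +1.
(a,b)_∞: sgn(-711399)=−, sgn(-779779)=−, so -1.
(a,b)_19: α=0, u≡10; β=1, v≡18 (mod 19); (10|19)=-1, (18|19)=-1; sign (−1)^0·-1^1·-1^0 = -1.
(a,b)_37: α=1, u≡15; β=0, v≡33 (mod 37); (15|37)=-1, (33|37)=+1; sign (−1)^0·-1^0·+1^1 = +1.
(a,b)_11: α=0, u≡5; β=1, v≡6 (mod 11); (5|11)=+1, (6|11)=-1; sign (−1)^0·+1^1·-1^0 = +1.
(a,b)_13: α=1, u≡5; β=1, v≡12 (mod 13); (5|13)=-1, (12|13)=+1; sign (−1)^0·-1^1·+1^1 = -1.
(-711399, -779779 / ℚ) ramifies at {3, 13, 17, 19, 29, ∞}: a division algebra.

[3, 13, 17, 19, 29, inf]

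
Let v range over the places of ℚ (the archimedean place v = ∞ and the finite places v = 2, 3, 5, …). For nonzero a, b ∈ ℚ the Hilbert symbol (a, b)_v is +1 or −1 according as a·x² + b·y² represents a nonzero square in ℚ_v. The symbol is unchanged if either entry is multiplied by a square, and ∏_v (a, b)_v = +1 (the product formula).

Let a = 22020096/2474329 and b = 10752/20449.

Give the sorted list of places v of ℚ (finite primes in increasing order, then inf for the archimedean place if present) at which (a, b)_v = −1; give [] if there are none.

(a, b) ≡ (21, 42) mod (ℚ^×)²; places V = {2, 3, 7, 11, 13, ∞}.
(a,b)_2: α=20, β=9; u≡5, v≡5 (mod 8); ε(u)ε(v)=0·0, αω(v)=20·1, βω(u)=9·1; sum ≡ 1  ⇒  -1.
(a,b)_∞: sgn(21)=+, sgn(42)=+, so +1.
(a,b)_3: α=1, u≡1; β=1, v≡2 (mod 3); (1|3)=+1, (2|3)=-1; sign (−1)^1·+1^1·-1^1 = +1.
(a,b)_11: α=-4, u≡8; β=-2, v≡4 (mod 11); (8|11)=-1, (4|11)=+1; sign (−1)^0·-1^-2·+1^-4 = +1.
(a,b)_13: α=-2, u≡11; β=-2, v≡10 (mod 13); (11|13)=-1, (10|13)=+1; sign (−1)^0·-1^-2·+1^-2 = +1.
(a,b)_7: α=1, u≡3; β=1, v≡5 (mod 7); (3|7)=-1, (5|7)=-1; sign (−1)^1·-1^1·-1^1 = -1.
|Ram(21, 42)| = 2, even; anisotropic at {2, 7}.

[2, 7]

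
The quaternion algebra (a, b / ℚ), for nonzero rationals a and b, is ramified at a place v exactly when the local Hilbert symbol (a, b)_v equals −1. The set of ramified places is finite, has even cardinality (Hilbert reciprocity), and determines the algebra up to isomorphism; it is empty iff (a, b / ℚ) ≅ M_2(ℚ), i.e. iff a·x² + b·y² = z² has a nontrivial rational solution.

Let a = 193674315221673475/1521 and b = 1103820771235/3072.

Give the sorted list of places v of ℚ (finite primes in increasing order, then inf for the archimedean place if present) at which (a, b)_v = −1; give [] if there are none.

Mod squares: a ≡ 19, b ≡ 151905. Check v ∈ {∞, 2, 3, 5, 7, 13, 19, 23, 29, 41}.
v=19: a=19^3·(≡1), b=19^1·(≡14) mod 19; (1|19)=+1, (14|19)=-1; (−1)^{3·1·9}·(+1)^1·(-1)^3 = +1.
v=41: a=41^2·(≡7), b=41^1·(≡13) mod 41; (7|41)=-1, (13|41)=-1; (−1)^{2·1·20}·(-1)^1·(-1)^2 = -1.
v=2: v_2(a)=0, v_2(b)=-10; units ≡ 3, 1 (mod 8); ε·ε+αω+βω = 1·0+0·0+-10·1 ≡ 0  ⇒  (a,b)_2 = +1.
v=5: a=5^2·(≡4), b=5^1·(≡1) mod 5; (4|5)=+1, (1|5)=+1; (−1)^{2·1·2}·(+1)^1·(+1)^2 = +1.
v=7: a=7^4·(≡3), b=7^2·(≡5) mod 7; (3|7)=-1, (5|7)=-1; (−1)^{4·2·3}·(-1)^2·(-1)^4 = +1.
v=13: a=13^-2·(≡8), b=13^1·(≡8) mod 13; (8|13)=-1, (8|13)=-1; (−1)^{-2·1·6}·(-1)^1·(-1)^-2 = -1.
v=23: a=23^4·(≡14), b=23^2·(≡13) mod 23; (14|23)=-1, (13|23)=+1; (−1)^{4·2·11}·(-1)^2·(+1)^4 = +1.
v=∞: 19 > 0 and 151905 > 0  ⇒  (a,b)_∞ = +1.
v=29: a=29^0·(≡15), b=29^2·(≡17) mod 29; (15|29)=-1, (17|29)=-1; (−1)^{0·2·14}·(-1)^2·(-1)^0 = +1.
v=3: a=3^-2·(≡1), b=3^-1·(≡1) mod 3; (1|3)=+1, (1|3)=+1; (−1)^{-2·-1·1}·(+1)^-1·(+1)^-2 = +1.
|Ram(19, 151905)| = 2, even; anisotropic at {13, 41}.

[13, 41]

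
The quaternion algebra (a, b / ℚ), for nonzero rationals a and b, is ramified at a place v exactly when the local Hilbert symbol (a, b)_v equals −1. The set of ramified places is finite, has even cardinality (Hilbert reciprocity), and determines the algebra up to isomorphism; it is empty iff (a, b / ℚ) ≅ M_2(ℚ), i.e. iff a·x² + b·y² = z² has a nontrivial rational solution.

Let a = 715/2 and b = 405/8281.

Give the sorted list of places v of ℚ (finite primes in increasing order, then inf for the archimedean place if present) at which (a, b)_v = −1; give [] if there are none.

(a, b) ≡ (1430, 5) mod (ℚ^×)²; places V = {2, 3, 5, 7, 11, 13, ∞}.
(a,b)_11: α=1, u≡5; β=0, v≡1 (mod 11); (5|11)=+1, (1|11)=+1; sign (−1)^0·+1^0·+1^1 = +1.
(a,b)_2: α=-1, β=0; u≡3, v≡5 (mod 8); ε(u)ε(v)=1·0, αω(v)=-1·1, βω(u)=0·1; sum ≡ 1  ⇒  -1.
(a,b)_∞: sgn(1430)=+, sgn(5)=+, so +1.
(a,b)_3: α=0, u≡2; β=4, v≡2 (mod 3); (2|3)=-1, (2|3)=-1; sign (−1)^0·-1^4·-1^0 = +1.
(a,b)_7: α=0, u≡4; β=-2, v≡6 (mod 7); (4|7)=+1, (6|7)=-1; sign (−1)^0·+1^-2·-1^0 = +1.
(a,b)_5: α=1, u≡4; β=1, v≡1 (mod 5); (4|5)=+1, (1|5)=+1; sign (−1)^0·+1^1·+1^1 = +1.
(a,b)_13: α=1, u≡8; β=-2, v≡8 (mod 13); (8|13)=-1, (8|13)=-1; sign (−1)^0·-1^-2·-1^1 = -1.
|Ram(1430, 5)| = 2, even; anisotropic at {2, 13}.

[2, 13]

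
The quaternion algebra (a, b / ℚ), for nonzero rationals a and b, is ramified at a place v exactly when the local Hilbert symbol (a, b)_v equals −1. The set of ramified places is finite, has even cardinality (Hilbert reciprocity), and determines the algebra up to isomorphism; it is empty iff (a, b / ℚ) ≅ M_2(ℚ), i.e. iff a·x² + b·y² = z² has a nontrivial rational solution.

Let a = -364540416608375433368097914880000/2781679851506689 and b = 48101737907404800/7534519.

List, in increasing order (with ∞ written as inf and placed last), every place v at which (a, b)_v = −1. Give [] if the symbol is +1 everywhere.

Mod squares: a ≡ -3, b ≡ 61652397. Check v ∈ {∞, 2, 3, 5, 7, 11, 17, 19, 23, 29, 31, 37, 41}.
v=∞: -3 < 0 and 61652397 > 0  ⇒  (a,b)_∞ = +1.
v=23: a=23^2·(≡10), b=23^1·(≡1) mod 23; (10|23)=-1, (1|23)=+1; (−1)^{2·1·11}·(-1)^1·(+1)^2 = -1.
v=3: a=3^21·(≡2), b=3^11·(≡1) mod 3; (2|3)=-1, (1|3)=+1; (−1)^{21·11·1}·(-1)^11·(+1)^21 = +1.
v=17: a=17^-4·(≡12), b=17^-2·(≡6) mod 17; (12|17)=-1, (6|17)=-1; (−1)^{-4·-2·8}·(-1)^-2·(-1)^-4 = +1.
v=2: v_2(a)=20, v_2(b)=14; units ≡ 5, 5 (mod 8); ε·ε+αω+βω = 0·0+20·1+14·1 ≡ 0  ⇒  (a,b)_2 = +1.
v=7: a=7^-2·(≡2), b=7^0·(≡4) mod 7; (2|7)=+1, (4|7)=+1; (−1)^{-2·0·3}·(+1)^0·(+1)^-2 = +1.
v=37: a=37^2·(≡28), b=37^1·(≡31) mod 37; (28|37)=+1, (31|37)=-1; (−1)^{2·1·18}·(+1)^1·(-1)^2 = +1.
v=11: a=11^2·(≡10), b=11^0·(≡1) mod 11; (10|11)=-1, (1|11)=+1; (−1)^{2·0·5}·(-1)^0·(+1)^2 = +1.
v=19: a=19^2·(≡1), b=19^1·(≡1) mod 19; (1|19)=+1, (1|19)=+1; (−1)^{2·1·9}·(+1)^1·(+1)^2 = +1.
v=5: a=5^4·(≡3), b=5^2·(≡3) mod 5; (3|5)=-1, (3|5)=-1; (−1)^{4·2·2}·(-1)^2·(-1)^4 = +1.
v=31: a=31^-2·(≡9), b=31^-1·(≡26) mod 31; (9|31)=+1, (26|31)=-1; (−1)^{-2·-1·15}·(+1)^-1·(-1)^-2 = +1.
v=41: a=41^2·(≡19), b=41^1·(≡5) mod 41; (19|41)=-1, (5|41)=+1; (−1)^{2·1·20}·(-1)^1·(+1)^2 = -1.
v=29: a=29^-4·(≡17), b=29^-2·(≡11) mod 29; (17|29)=-1, (11|29)=-1; (−1)^{-4·-2·14}·(-1)^-2·(-1)^-4 = +1.
(-3, 61652397 / ℚ) ramifies at {23, 41}: a division algebra.

[23, 41]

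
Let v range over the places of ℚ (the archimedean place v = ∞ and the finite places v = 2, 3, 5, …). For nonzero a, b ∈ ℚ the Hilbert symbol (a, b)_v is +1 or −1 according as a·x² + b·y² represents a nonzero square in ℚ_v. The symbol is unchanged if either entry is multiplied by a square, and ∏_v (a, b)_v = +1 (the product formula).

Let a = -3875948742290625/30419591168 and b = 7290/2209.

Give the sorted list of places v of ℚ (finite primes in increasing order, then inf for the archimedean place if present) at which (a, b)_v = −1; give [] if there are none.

(a, b) ≡ (-72930, 10) mod (ℚ^×)²; places V = {2, 3, 5, 7, 11, 13, 17, 23, 41, 47, ∞}.
(a,b)_47: α=-2, u≡21; β=-2, v≡5 (mod 47); (21|47)=+1, (5|47)=-1; sign (−1)^0·+1^-2·-1^-2 = +1.
(a,b)_7: α=2, u≡3; β=0, v≡6 (mod 7); (3|7)=-1, (6|7)=-1; sign (−1)^0·-1^0·-1^2 = +1.
(a,b)_23: α=2, u≡2; β=0, v≡22 (mod 23); (2|23)=+1, (22|23)=-1; sign (−1)^0·+1^0·-1^2 = +1.
(a,b)_3: α=9, u≡2; β=6, v≡1 (mod 3); (2|3)=-1, (1|3)=+1; sign (−1)^0·-1^6·+1^9 = +1.
(a,b)_13: α=1, u≡5; β=0, v≡3 (mod 13); (5|13)=-1, (3|13)=+1; sign (−1)^0·-1^0·+1^1 = +1.
(a,b)_11: α=1, u≡9; β=0, v≡7 (mod 11); (9|11)=+1, (7|11)=-1; sign (−1)^0·+1^0·-1^1 = -1.
(a,b)_2: α=-13, β=1; u≡7, v≡5 (mod 8); ε(u)ε(v)=1·0, αω(v)=-13·1, βω(u)=1·0; sum ≡ 1  ⇒  -1.
(a,b)_17: α=1, u≡5; β=0, v≡3 (mod 17); (5|17)=-1, (3|17)=-1; sign (−1)^0·-1^0·-1^1 = -1.
(a,b)_∞: sgn(-72930)=−, sgn(10)=+, so +1.
(a,b)_5: α=5, u≡4; β=1, v≡2 (mod 5); (4|5)=+1, (2|5)=-1; sign (−1)^0·+1^1·-1^5 = -1.
(a,b)_41: α=-2, u≡5; β=0, v≡18 (mod 41); (5|41)=+1, (18|41)=+1; sign (−1)^0·+1^0·+1^-2 = +1.
Ram(-72930, 10) = {2, 5, 11, 17}; no ℚ_2-point on the conic.

[2, 5, 11, 17]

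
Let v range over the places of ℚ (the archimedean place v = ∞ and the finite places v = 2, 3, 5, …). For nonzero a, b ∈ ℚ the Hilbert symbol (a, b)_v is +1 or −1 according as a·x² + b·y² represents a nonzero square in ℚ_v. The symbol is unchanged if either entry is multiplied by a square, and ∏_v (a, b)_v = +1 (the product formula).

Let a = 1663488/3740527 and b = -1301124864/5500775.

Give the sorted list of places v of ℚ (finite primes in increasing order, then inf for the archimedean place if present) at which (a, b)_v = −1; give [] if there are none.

[2, 3, 7, 17]

(a, b) ≡ (14, -4641) mod (ℚ^×)²; places V = {2, 3, 5, 7, 13, 17, 19, 43, ∞}.
(a,b)_2: α=9, β=8; u≡7, v≡7 (mod 8); ε(u)ε(v)=1·1, αω(v)=9·0, βω(u)=8·0; sum ≡ 1  ⇒  -1.
(a,b)_43: α=-2, u≡38; β=-2, v≡12 (mod 43); (38|43)=+1, (12|43)=-1; sign (−1)^0·+1^-2·-1^-2 = +1.
(a,b)_5: α=0, u≡4; β=-2, v≡1 (mod 5); (4|5)=+1, (1|5)=+1; sign (−1)^0·+1^-2·+1^0 = +1.
(a,b)_19: α=2, u≡3; β=4, v≡18 (mod 19); (3|19)=-1, (18|19)=-1; sign (−1)^0·-1^4·-1^2 = +1.
(a,b)_17: α=-2, u≡12; β=-1, v≡4 (mod 17); (12|17)=-1, (4|17)=+1; sign (−1)^0·-1^-1·+1^-2 = -1.
(a,b)_7: α=-1, u≡4; β=-1, v≡2 (mod 7); (4|7)=+1, (2|7)=+1; sign (−1)^1·+1^-1·+1^-1 = -1.
(a,b)_∞: sgn(14)=+, sgn(-4641)=−, so +1.
(a,b)_13: α=0, u≡9; β=1, v≡8 (mod 13); (9|13)=+1, (8|13)=-1; sign (−1)^0·+1^1·-1^0 = +1.
(a,b)_3: α=2, u≡2; β=1, v≡1 (mod 3); (2|3)=-1, (1|3)=+1; sign (−1)^0·-1^1·+1^2 = -1.
Ram(14, -4641) = {2, 3, 7, 17}; no ℚ_2-point on the conic.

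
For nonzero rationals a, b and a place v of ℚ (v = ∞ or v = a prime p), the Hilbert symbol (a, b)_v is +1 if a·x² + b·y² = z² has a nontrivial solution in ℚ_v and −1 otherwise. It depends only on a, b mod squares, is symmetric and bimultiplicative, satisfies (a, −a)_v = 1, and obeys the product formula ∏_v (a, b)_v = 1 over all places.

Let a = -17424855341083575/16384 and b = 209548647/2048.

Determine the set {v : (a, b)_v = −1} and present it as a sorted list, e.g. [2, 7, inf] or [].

(a, b) ≡ (-7, 7854) mod (ℚ^×)²; places V = {2, 3, 5, 7, 11, 17, ∞}.
(a,b)_2: α=-14, β=-11; u≡1, v≡7 (mod 8); ε(u)ε(v)=0·1, αω(v)=-14·0, βω(u)=-11·0; sum ≡ 0  ⇒  +1.
(a,b)_5: α=2, u≡3; β=0, v≡4 (mod 5); (3|5)=-1, (4|5)=+1; sign (−1)^0·-1^0·+1^2 = +1.
(a,b)_11: α=6, u≡5; β=3, v≡8 (mod 11); (5|11)=+1, (8|11)=-1; sign (−1)^0·+1^3·-1^6 = +1.
(a,b)_3: α=4, u≡2; β=3, v≡2 (mod 3); (2|3)=-1, (2|3)=-1; sign (−1)^0·-1^3·-1^4 = -1.
(a,b)_7: α=5, u≡6; β=3, v≡1 (mod 7); (6|7)=-1, (1|7)=+1; sign (−1)^1·-1^3·+1^5 = +1.
(a,b)_17: α=2, u≡10; β=1, v≡6 (mod 17); (10|17)=-1, (6|17)=-1; sign (−1)^0·-1^1·-1^2 = -1.
(a,b)_∞: sgn(-7)=−, sgn(7854)=+, so +1.
Ram(-7, 7854) = {3, 17}; no ℚ_3-point on the conic.

[3, 17]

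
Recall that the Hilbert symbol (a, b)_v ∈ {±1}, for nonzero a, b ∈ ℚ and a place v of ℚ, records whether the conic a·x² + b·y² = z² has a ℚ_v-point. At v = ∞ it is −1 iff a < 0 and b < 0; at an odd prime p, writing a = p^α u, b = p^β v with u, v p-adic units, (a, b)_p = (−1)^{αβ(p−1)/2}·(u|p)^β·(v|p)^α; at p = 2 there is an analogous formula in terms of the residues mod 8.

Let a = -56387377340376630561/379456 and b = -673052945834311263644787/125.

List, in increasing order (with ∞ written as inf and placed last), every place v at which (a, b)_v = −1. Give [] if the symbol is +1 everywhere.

[13, 31, 47, inf]

Mod squares: a ≡ -1209, b ≡ -95367935. Check v ∈ {∞, 2, 3, 5, 7, 11, 13, 19, 31, 47, 53}.
v=7: a=7^-2·(≡4), b=7^4·(≡1) mod 7; (4|7)=+1, (1|7)=+1; (−1)^{-2·4·3}·(+1)^4·(+1)^-2 = +1.
v=47: a=47^2·(≡38), b=47^3·(≡10) mod 47; (38|47)=-1, (10|47)=-1; (−1)^{2·3·23}·(-1)^3·(-1)^2 = -1.
v=∞: -1209 < 0 and -95367935 < 0  ⇒  (a,b)_∞ = -1.
v=13: a=13^5·(≡6), b=13^1·(≡3) mod 13; (6|13)=-1, (3|13)=+1; (−1)^{5·1·6}·(-1)^1·(+1)^5 = -1.
v=31: a=31^1·(≡26), b=31^1·(≡22) mod 31; (26|31)=-1, (22|31)=-1; (−1)^{1·1·15}·(-1)^1·(-1)^1 = -1.
v=2: v_2(a)=-6, v_2(b)=0; units ≡ 7, 1 (mod 8); ε·ε+αω+βω = 1·0+-6·0+0·0 ≡ 0  ⇒  (a,b)_2 = +1.
v=53: a=53^2·(≡40), b=53^3·(≡30) mod 53; (40|53)=+1, (30|53)=-1; (−1)^{2·3·26}·(+1)^3·(-1)^2 = +1.
v=5: a=5^0·(≡4), b=5^-3·(≡3) mod 5; (4|5)=+1, (3|5)=-1; (−1)^{0·-3·2}·(+1)^-3·(-1)^0 = +1.
v=19: a=19^2·(≡17), b=19^3·(≡16) mod 19; (17|19)=+1, (16|19)=+1; (−1)^{2·3·9}·(+1)^3·(+1)^2 = +1.
v=11: a=11^-2·(≡9), b=11^0·(≡8) mod 11; (9|11)=+1, (8|11)=-1; (−1)^{-2·0·5}·(+1)^0·(-1)^-2 = +1.
v=3: a=3^7·(≡2), b=3^8·(≡1) mod 3; (2|3)=-1, (1|3)=+1; (−1)^{7·8·1}·(-1)^8·(+1)^7 = +1.
(-1209, -95367935 / ℚ) ramifies at {13, 31, 47, ∞}: a division algebra.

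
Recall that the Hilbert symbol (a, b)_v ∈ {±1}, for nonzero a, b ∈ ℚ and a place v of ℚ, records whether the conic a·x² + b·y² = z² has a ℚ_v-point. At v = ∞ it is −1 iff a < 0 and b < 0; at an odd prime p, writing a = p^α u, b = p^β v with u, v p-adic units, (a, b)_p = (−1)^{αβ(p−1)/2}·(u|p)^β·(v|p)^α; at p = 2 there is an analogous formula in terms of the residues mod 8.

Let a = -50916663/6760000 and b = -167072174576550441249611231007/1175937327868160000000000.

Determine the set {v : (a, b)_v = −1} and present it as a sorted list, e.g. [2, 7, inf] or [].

Mod squares: a ≡ -7, b ≡ -182. Check v ∈ {∞, 2, 3, 5, 7, 11, 13, 17, 29, 31, 43}.
v=∞: -7 < 0 and -182 < 0  ⇒  (a,b)_∞ = -1.
v=31: a=31^2·(≡23), b=31^2·(≡20) mod 31; (23|31)=-1, (20|31)=+1; (−1)^{2·2·15}·(-1)^2·(+1)^2 = +1.
v=5: a=5^-4·(≡2), b=5^-10·(≡2) mod 5; (2|5)=-1, (2|5)=-1; (−1)^{-4·-10·2}·(-1)^-10·(-1)^-4 = +1.
v=7: a=7^1·(≡5), b=7^3·(≡4) mod 7; (5|7)=-1, (4|7)=+1; (−1)^{1·3·3}·(-1)^3·(+1)^1 = +1.
v=11: a=11^0·(≡1), b=11^-4·(≡1) mod 11; (1|11)=+1, (1|11)=+1; (−1)^{0·-4·5}·(+1)^-4·(+1)^0 = +1.
v=2: v_2(a)=-6, v_2(b)=-17; units ≡ 1, 5 (mod 8); ε·ε+αω+βω = 0·0+-6·1+-17·0 ≡ 0  ⇒  (a,b)_2 = +1.
v=29: a=29^2·(≡23), b=29^8·(≡26) mod 29; (23|29)=+1, (26|29)=-1; (−1)^{2·8·14}·(+1)^8·(-1)^2 = +1.
v=43: a=43^0·(≡25), b=43^2·(≡37) mod 43; (25|43)=+1, (37|43)=-1; (−1)^{0·2·21}·(+1)^2·(-1)^0 = +1.
v=13: a=13^-2·(≡5), b=13^-7·(≡10) mod 13; (5|13)=-1, (10|13)=+1; (−1)^{-2·-7·6}·(-1)^-7·(+1)^-2 = -1.
v=17: a=17^0·(≡3), b=17^4·(≡11) mod 17; (3|17)=-1, (11|17)=-1; (−1)^{0·4·8}·(-1)^4·(-1)^0 = +1.
v=3: a=3^2·(≡2), b=3^8·(≡1) mod 3; (2|3)=-1, (1|3)=+1; (−1)^{2·8·1}·(-1)^8·(+1)^2 = +1.
(-7, -182 / ℚ) ramifies at {13, ∞}: a division algebra.

[13, inf]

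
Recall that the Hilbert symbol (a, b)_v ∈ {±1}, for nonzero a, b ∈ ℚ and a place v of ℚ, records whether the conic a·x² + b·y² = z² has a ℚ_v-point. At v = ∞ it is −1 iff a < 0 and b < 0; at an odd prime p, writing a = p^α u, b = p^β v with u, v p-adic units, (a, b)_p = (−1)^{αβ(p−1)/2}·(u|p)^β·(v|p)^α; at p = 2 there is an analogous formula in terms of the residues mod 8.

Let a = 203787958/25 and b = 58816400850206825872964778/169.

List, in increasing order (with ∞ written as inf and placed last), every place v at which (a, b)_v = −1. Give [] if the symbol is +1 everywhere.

(a, b) ≡ (1684198, 3838287242) mod (ℚ^×)²; places V = {2, 3, 5, 7, 11, 13, 19, 23, 41, 43, 47, 53, ∞}.
(a,b)_19: α=1, u≡5; β=3, v≡15 (mod 19); (5|19)=+1, (15|19)=-1; sign (−1)^1·+1^3·-1^1 = +1.
(a,b)_2: α=1, β=1; u≡3, v≡5 (mod 8); ε(u)ε(v)=1·0, αω(v)=1·1, βω(u)=1·1; sum ≡ 0  ⇒  +1.
(a,b)_47: α=1, u≡31; β=3, v≡37 (mod 47); (31|47)=-1, (37|47)=+1; sign (−1)^1·-1^3·+1^1 = +1.
(a,b)_11: α=2, u≡7; β=0, v≡9 (mod 11); (7|11)=-1, (9|11)=+1; sign (−1)^0·-1^0·+1^2 = +1.
(a,b)_∞: sgn(1684198)=+, sgn(3838287242)=+, so +1.
(a,b)_23: α=1, u≡5; β=3, v≡22 (mod 23); (5|23)=-1, (22|23)=-1; sign (−1)^1·-1^3·-1^1 = -1.
(a,b)_3: α=0, u≡1; β=2, v≡2 (mod 3); (1|3)=+1, (2|3)=-1; sign (−1)^0·+1^2·-1^0 = +1.
(a,b)_53: α=0, u≡42; β=1, v≡46 (mod 53); (42|53)=+1, (46|53)=+1; sign (−1)^0·+1^1·+1^0 = +1.
(a,b)_5: α=-2, u≡3; β=0, v≡2 (mod 5); (3|5)=-1, (2|5)=-1; sign (−1)^0·-1^0·-1^-2 = +1.
(a,b)_7: α=0, u≡6; β=4, v≡5 (mod 7); (6|7)=-1, (5|7)=-1; sign (−1)^0·-1^4·-1^0 = +1.
(a,b)_13: α=0, u≡3; β=-2, v≡3 (mod 13); (3|13)=+1, (3|13)=+1; sign (−1)^0·+1^-2·+1^0 = +1.
(a,b)_43: α=0, u≡41; β=1, v≡40 (mod 43); (41|43)=+1, (40|43)=+1; sign (−1)^0·+1^1·+1^0 = +1.
(a,b)_41: α=1, u≡20; β=3, v≡35 (mod 41); (20|41)=+1, (35|41)=-1; sign (−1)^0·+1^3·-1^1 = -1.
Ram(1684198, 3838287242) = {23, 41}; no ℚ_23-point on the conic.

[23, 41]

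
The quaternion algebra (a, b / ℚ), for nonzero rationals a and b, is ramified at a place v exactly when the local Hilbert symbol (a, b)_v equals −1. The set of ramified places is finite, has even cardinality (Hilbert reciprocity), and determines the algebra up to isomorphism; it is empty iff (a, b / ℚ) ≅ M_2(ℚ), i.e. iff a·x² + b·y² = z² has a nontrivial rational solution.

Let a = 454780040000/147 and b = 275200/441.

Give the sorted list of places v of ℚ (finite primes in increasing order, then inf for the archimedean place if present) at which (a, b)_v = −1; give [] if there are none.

[2, 11]

Mod squares: a ≡ 18447, b ≡ 43. Check v ∈ {∞, 2, 3, 5, 7, 11, 13, 43}.
v=∞: 18447 > 0 and 43 > 0  ⇒  (a,b)_∞ = +1.
v=11: a=11^1·(≡9), b=11^0·(≡2) mod 11; (9|11)=+1, (2|11)=-1; (−1)^{1·0·5}·(+1)^0·(-1)^1 = -1.
v=7: a=7^-2·(≡2), b=7^-2·(≡1) mod 7; (2|7)=+1, (1|7)=+1; (−1)^{-2·-2·3}·(+1)^-2·(+1)^-2 = +1.
v=2: v_2(a)=6, v_2(b)=8; units ≡ 7, 3 (mod 8); ε·ε+αω+βω = 1·1+6·1+8·0 ≡ 1  ⇒  (a,b)_2 = -1.
v=13: a=13^1·(≡6), b=13^0·(≡10) mod 13; (6|13)=-1, (10|13)=+1; (−1)^{1·0·6}·(-1)^0·(+1)^1 = +1.
v=3: a=3^-1·(≡2), b=3^-2·(≡1) mod 3; (2|3)=-1, (1|3)=+1; (−1)^{-1·-2·1}·(-1)^-2·(+1)^-1 = +1.
v=5: a=5^4·(≡2), b=5^2·(≡3) mod 5; (2|5)=-1, (3|5)=-1; (−1)^{4·2·2}·(-1)^2·(-1)^4 = +1.
v=43: a=43^3·(≡3), b=43^1·(≡15) mod 43; (3|43)=-1, (15|43)=+1; (−1)^{3·1·21}·(-1)^1·(+1)^3 = +1.
(18447, 43 / ℚ) ramifies at {2, 11}: a division algebra.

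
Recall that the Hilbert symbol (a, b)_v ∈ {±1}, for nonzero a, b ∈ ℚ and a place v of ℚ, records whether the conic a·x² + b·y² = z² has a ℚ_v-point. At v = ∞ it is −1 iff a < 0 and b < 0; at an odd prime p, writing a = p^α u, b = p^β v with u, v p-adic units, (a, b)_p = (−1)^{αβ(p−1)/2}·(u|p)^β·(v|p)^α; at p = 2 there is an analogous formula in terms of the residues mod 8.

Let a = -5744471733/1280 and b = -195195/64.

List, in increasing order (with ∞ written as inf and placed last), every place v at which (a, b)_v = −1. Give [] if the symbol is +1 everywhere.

[5, 7, 13, inf]

(a, b) ≡ (-65, -1155) mod (ℚ^×)²; places V = {2, 3, 5, 7, 11, 13, ∞}.
(a,b)_7: α=4, u≡3; β=1, v≡3 (mod 7); (3|7)=-1, (3|7)=-1; sign (−1)^0·-1^1·-1^4 = -1.
(a,b)_2: α=-8, β=-6; u≡7, v≡5 (mod 8); ε(u)ε(v)=1·0, αω(v)=-8·1, βω(u)=-6·0; sum ≡ 0  ⇒  +1.
(a,b)_11: α=2, u≡1; β=1, v≡1 (mod 11); (1|11)=+1, (1|11)=+1; sign (−1)^0·+1^1·+1^2 = +1.
(a,b)_3: α=2, u≡1; β=1, v≡2 (mod 3); (1|3)=+1, (2|3)=-1; sign (−1)^0·+1^1·-1^2 = +1.
(a,b)_∞: sgn(-65)=−, sgn(-1155)=−, so -1.
(a,b)_5: α=-1, u≡2; β=1, v≡4 (mod 5); (2|5)=-1, (4|5)=+1; sign (−1)^0·-1^1·+1^-1 = -1.
(a,b)_13: α=3, u≡11; β=2, v≡11 (mod 13); (11|13)=-1, (11|13)=-1; sign (−1)^0·-1^2·-1^3 = -1.
(-65, -1155 / ℚ) ramifies at {5, 7, 13, ∞}: a division algebra.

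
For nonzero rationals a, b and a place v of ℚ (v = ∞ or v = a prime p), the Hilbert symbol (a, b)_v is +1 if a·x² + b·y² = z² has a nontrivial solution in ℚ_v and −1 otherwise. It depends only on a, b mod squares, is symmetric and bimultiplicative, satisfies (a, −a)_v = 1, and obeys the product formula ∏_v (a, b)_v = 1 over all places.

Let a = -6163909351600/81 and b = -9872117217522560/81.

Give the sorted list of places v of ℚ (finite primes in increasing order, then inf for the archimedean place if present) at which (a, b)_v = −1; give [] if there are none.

[2, 11, 13, inf]

(a, b) ≡ (-91, -110) mod (ℚ^×)²; places V = {2, 3, 5, 7, 11, 13, ∞}.
(a,b)_5: α=2, u≡1; β=1, v≡3 (mod 5); (1|5)=+1, (3|5)=-1; sign (−1)^0·+1^1·-1^2 = +1.
(a,b)_11: α=2, u≡2; β=3, v≡3 (mod 11); (2|11)=-1, (3|11)=+1; sign (−1)^0·-1^3·+1^2 = -1.
(a,b)_2: α=4, β=7; u≡5, v≡1 (mod 8); ε(u)ε(v)=0·0, αω(v)=4·0, βω(u)=7·1; sum ≡ 1  ⇒  -1.
(a,b)_∞: sgn(-91)=−, sgn(-110)=−, so -1.
(a,b)_3: α=-4, u≡2; β=-4, v≡1 (mod 3); (2|3)=-1, (1|3)=+1; sign (−1)^0·-1^-4·+1^-4 = +1.
(a,b)_13: α=5, u≡7; β=6, v≡7 (mod 13); (7|13)=-1, (7|13)=-1; sign (−1)^0·-1^6·-1^5 = -1.
(a,b)_7: α=3, u≡4; β=4, v≡1 (mod 7); (4|7)=+1, (1|7)=+1; sign (−1)^0·+1^4·+1^3 = +1.
|Ram(-91, -110)| = 4, even; anisotropic at {2, 11, 13, ∞}.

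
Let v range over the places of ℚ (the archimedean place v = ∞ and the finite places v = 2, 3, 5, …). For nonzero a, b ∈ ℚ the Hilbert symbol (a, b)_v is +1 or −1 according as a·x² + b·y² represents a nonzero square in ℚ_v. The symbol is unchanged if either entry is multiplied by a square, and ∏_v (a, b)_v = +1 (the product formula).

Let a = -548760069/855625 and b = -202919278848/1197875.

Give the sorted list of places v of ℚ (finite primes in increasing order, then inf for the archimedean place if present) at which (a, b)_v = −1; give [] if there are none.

[7, 11, 13, inf]

(a, b) ≡ (-429, -1155) mod (ℚ^×)²; places V = {2, 3, 5, 7, 11, 13, 29, 37, ∞}.
(a,b)_37: α=-2, u≡2; β=-2, v≡22 (mod 37); (2|37)=-1, (22|37)=-1; sign (−1)^0·-1^-2·-1^-2 = +1.
(a,b)_2: α=0, β=8; u≡3, v≡5 (mod 8); ε(u)ε(v)=1·0, αω(v)=0·1, βω(u)=8·1; sum ≡ 0  ⇒  +1.
(a,b)_29: α=2, u≡28; β=2, v≡7 (mod 29); (28|29)=+1, (7|29)=+1; sign (−1)^0·+1^2·+1^2 = +1.
(a,b)_3: α=3, u≡1; β=1, v≡2 (mod 3); (1|3)=+1, (2|3)=-1; sign (−1)^1·+1^1·-1^3 = +1.
(a,b)_11: α=1, u≡9; β=1, v≡9 (mod 11); (9|11)=+1, (9|11)=+1; sign (−1)^1·+1^1·+1^1 = -1.
(a,b)_13: α=3, u≡11; β=4, v≡6 (mod 13); (11|13)=-1, (6|13)=-1; sign (−1)^0·-1^4·-1^3 = -1.
(a,b)_7: α=0, u≡3; β=-1, v≡5 (mod 7); (3|7)=-1, (5|7)=-1; sign (−1)^0·-1^-1·-1^0 = -1.
(a,b)_5: α=-4, u≡4; β=-3, v≡4 (mod 5); (4|5)=+1, (4|5)=+1; sign (−1)^0·+1^-3·+1^-4 = +1.
(a,b)_∞: sgn(-429)=−, sgn(-1155)=−, so -1.
(-429, -1155 / ℚ) ramifies at {7, 11, 13, ∞}: a division algebra.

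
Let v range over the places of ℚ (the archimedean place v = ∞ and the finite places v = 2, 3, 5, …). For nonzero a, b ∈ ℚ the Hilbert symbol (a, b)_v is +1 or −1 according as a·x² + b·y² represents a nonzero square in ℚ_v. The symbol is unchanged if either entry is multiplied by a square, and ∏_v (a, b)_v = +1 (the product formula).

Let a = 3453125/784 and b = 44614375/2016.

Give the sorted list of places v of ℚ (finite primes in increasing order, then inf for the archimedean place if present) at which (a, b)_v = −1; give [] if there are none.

[2, 13, 17, 19]

Mod squares: a ≡ 221, b ≡ 3458. Check v ∈ {∞, 2, 3, 5, 7, 13, 17, 19}.
v=3: a=3^0·(≡2), b=3^-2·(≡2) mod 3; (2|3)=-1, (2|3)=-1; (−1)^{0·-2·1}·(-1)^-2·(-1)^0 = +1.
v=13: a=13^1·(≡12), b=13^1·(≡5) mod 13; (12|13)=+1, (5|13)=-1; (−1)^{1·1·6}·(+1)^1·(-1)^1 = -1.
v=5: a=5^6·(≡4), b=5^4·(≡3) mod 5; (4|5)=+1, (3|5)=-1; (−1)^{6·4·2}·(+1)^4·(-1)^6 = +1.
v=2: v_2(a)=-4, v_2(b)=-5; units ≡ 5, 1 (mod 8); ε·ε+αω+βω = 0·0+-4·0+-5·1 ≡ 1  ⇒  (a,b)_2 = -1.
v=7: a=7^-2·(≡2), b=7^-1·(≡1) mod 7; (2|7)=+1, (1|7)=+1; (−1)^{-2·-1·3}·(+1)^-1·(+1)^-2 = +1.
v=17: a=17^1·(≡13), b=17^2·(≡10) mod 17; (13|17)=+1, (10|17)=-1; (−1)^{1·2·8}·(+1)^2·(-1)^1 = -1.
v=19: a=19^0·(≡13), b=19^1·(≡5) mod 19; (13|19)=-1, (5|19)=+1; (−1)^{0·1·9}·(-1)^1·(+1)^0 = -1.
v=∞: 221 > 0 and 3458 > 0  ⇒  (a,b)_∞ = +1.
(221, 3458 / ℚ) ramifies at {2, 13, 17, 19}: a division algebra.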